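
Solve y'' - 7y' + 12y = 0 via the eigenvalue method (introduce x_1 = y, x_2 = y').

y(t) = K_1e^(4t) + K_2e^(3t)

Let x_1 = y, x_2 = y'. Then x_1' = x_2 and x_2' = -12x_1 + 7x_2.
A = [[0,1],[-12,7]]; det(A-λI) = λ^2 - 7λ + 12.
Eigenvalues λ = 4, 3 with eigenvectors (1,4), (1,3).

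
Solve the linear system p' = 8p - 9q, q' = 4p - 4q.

Coefficient matrix A = [[8, -9], [4, -4]].
Characteristic polynomial det(A - λI) = λ^2 - 4λ + 4 = 0.
Single eigenvalue λ = 2 with algebraic multiplicity 2.
Eigenvector v = (3,2); generalized eigenvector w with (A-λI)w=v is (-1,-1).
General solution: e^(2t)[C_1·v + C_2·(t·v + w)].

p(t) = 3C_1e^(2t) + 3C_2te^(2t) - C_2e^(2t), q(t) = 2C_1e^(2t) + 2C_2te^(2t) - C_2e^(2t)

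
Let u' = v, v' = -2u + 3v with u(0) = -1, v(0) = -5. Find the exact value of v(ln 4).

-116

A = [[0,1],[-2,3]]; eigenvalues λ = 2, 1.
Eigenvectors: (-1,-2) for λ=2, (1,1) for λ=1.
From the initial condition, c_1 = 4, c_2 = 3.
v(ln 4) = (4)(4^2)(-2) + (3)(4^1)(1) = -116.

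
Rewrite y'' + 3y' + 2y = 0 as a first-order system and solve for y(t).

Let x_1 = y, x_2 = y'. Then x_1' = x_2 and x_2' = -2x_1 - 3x_2.
A = [[0,1],[-2,-3]]; det(A-λI) = λ^2 + 3λ + 2.
Eigenvalues λ = -2, -1 with eigenvectors (1,-2), (1,-1).

y(t) = C_1e^(-2t) + C_2e^(-t)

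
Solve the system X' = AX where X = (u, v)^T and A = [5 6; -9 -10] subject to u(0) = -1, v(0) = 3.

u(t) = 3e^(-t) - 4e^(-4t), v(t) = -3e^(-t) + 6e^(-4t)

Coefficient matrix A = [[5, 6], [-9, -10]].
Characteristic polynomial det(A - λI) = λ^2 + 5λ + 4 = 0.
Eigenvalues λ = -4, -1.
For λ=-4: (A-λI) row 1 is [9, 6], so an eigenvector is (-2, 3).
For λ=-1: (A-λI) row 1 is [6, 6], so an eigenvector is (-1, 1).
General solution: C_1e^(-4t)(-2,3) + C_2e^(-t)(-1,1).
Applying u(0)=-1, v(0)=3 gives C_1=2, C_2=-3.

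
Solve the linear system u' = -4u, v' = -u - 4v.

u(t) = c_2e^(-4t), v(t) = -c_1e^(-4t) - c_2te^(-4t) - 3c_2e^(-4t)

Coefficient matrix A = [[-4, 0], [-1, -4]].
Characteristic polynomial det(A - λI) = λ^2 + 8λ + 16 = 0.
Single eigenvalue λ = -4 with algebraic multiplicity 2.
Eigenvector v = (0,-1); generalized eigenvector w with (A-λI)w=v is (1,-3).
General solution: e^(-4t)[c_1·v + c_2·(t·v + w)].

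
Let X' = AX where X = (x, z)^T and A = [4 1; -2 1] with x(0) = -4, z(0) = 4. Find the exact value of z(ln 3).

A = [[4,1],[-2,1]]; eigenvalues λ = 2, 3.
Eigenvectors: (-1,2) for λ=2, (-1,1) for λ=3.
From the initial condition, c_1 = 0, c_2 = 4.
z(ln 3) = (0)(3^2)(2) + (4)(3^3)(1) = 108.

108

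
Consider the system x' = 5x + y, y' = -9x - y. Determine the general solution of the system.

Coefficient matrix A = [[5, 1], [-9, -1]].
Characteristic polynomial det(A - λI) = λ^2 - 4λ + 4 = 0.
Single eigenvalue λ = 2 with algebraic multiplicity 2.
Eigenvector v = (1,-3); generalized eigenvector w with (A-λI)w=v is (1,-2).
General solution: e^(2t)[C_1·v + C_2·(t·v + w)].

x(t) = C_1e^(2t) + C_2te^(2t) + C_2e^(2t), y(t) = -3C_1e^(2t) - 3C_2te^(2t) - 2C_2e^(2t)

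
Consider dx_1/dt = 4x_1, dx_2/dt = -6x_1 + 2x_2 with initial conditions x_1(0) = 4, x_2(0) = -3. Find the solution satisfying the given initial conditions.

Coefficient matrix A = [[4, 0], [-6, 2]].
Characteristic polynomial det(A - λI) = λ^2 - 6λ + 8 = 0.
Eigenvalues λ = 4, 2.
For λ=4: (A-λI) row 2 is [-6, -2], so an eigenvector is (-1, 3).
For λ=2: (A-λI) row 1 is [2, 0], so an eigenvector is (0, 1).
General solution: K_1e^(4t)(-1,3) + K_2e^(2t)(0,1).
Applying x_1(0)=4, x_2(0)=-3 gives K_1=-4, K_2=9.

x_1(t) = 4e^(4t), x_2(t) = -12e^(4t) + 9e^(2t)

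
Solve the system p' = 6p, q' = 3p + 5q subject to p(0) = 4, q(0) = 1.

p(t) = 4e^(6t), q(t) = 12e^(6t) - 11e^(5t)

Coefficient matrix A = [[6, 0], [3, 5]].
Characteristic polynomial det(A - λI) = λ^2 - 11λ + 30 = 0.
Eigenvalues λ = 5, 6.
For λ=5: (A-λI) row 1 is [1, 0], so an eigenvector is (0, 1).
For λ=6: (A-λI) row 2 is [3, -1], so an eigenvector is (1, 3).
General solution: K_1e^(5t)(0,1) + K_2e^(6t)(1,3).
Applying p(0)=4, q(0)=1 gives K_1=-11, K_2=4.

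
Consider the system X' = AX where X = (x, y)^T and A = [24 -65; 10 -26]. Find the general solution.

x(t) = -3c_1e^(-t)sin(5t) + 2c_1e^(-t)cos(5t) + 2c_2e^(-t)sin(5t) + 3c_2e^(-t)cos(5t), y(t) = -c_1e^(-t)sin(5t) + c_1e^(-t)cos(5t) + c_2e^(-t)sin(5t) + c_2e^(-t)cos(5t)

Coefficient matrix A = [[24, -65], [10, -26]].
Characteristic polynomial det(A - λI) = λ^2 + 2λ + 26 = 0.
Eigenvalues λ = -1 ± 5i (complex conjugate pair).
For λ=-1+5i: an eigenvector is (2,1) - i(-3,-1) = (2 + 3i, 1 + i).
A real fundamental pair from Re and Im of e^((-1+5i)t)v: X_1 = e^(-t)(cos(5t)·(2,1) + sin(5t)·(-3,-1)), X_2 = e^(-t)(sin(5t)·(2,1) - cos(5t)·(-3,-1)).
General solution: c_1X_1 + c_2X_2.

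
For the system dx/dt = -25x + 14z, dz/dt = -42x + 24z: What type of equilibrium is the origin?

A = [[-25,14],[-42,24]]; det(A-λI) = λ^2 + λ - 12.
λ = -4, 3: opposite signs.

saddle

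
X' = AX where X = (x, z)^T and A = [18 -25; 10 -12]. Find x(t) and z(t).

x(t) = 2C_1e^(3t)sin(5t) - C_1e^(3t)cos(5t) - C_2e^(3t)sin(5t) - 2C_2e^(3t)cos(5t), z(t) = C_1e^(3t)sin(5t) - C_1e^(3t)cos(5t) - C_2e^(3t)sin(5t) - C_2e^(3t)cos(5t)

Coefficient matrix A = [[18, -25], [10, -12]].
Characteristic polynomial det(A - λI) = λ^2 - 6λ + 34 = 0.
Eigenvalues λ = 3 ± 5i (complex conjugate pair).
For λ=3+5i: an eigenvector is (-1,-1) - i(2,1) = (-1 - 2i, -1 - i).
A real fundamental pair from Re and Im of e^((3+5i)t)v: X_1 = e^(3t)(cos(5t)·(-1,-1) + sin(5t)·(2,1)), X_2 = e^(3t)(sin(5t)·(-1,-1) - cos(5t)·(2,1)).
General solution: C_1X_1 + C_2X_2.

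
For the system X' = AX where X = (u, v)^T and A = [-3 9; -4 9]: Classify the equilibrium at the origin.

A = [[-3,9],[-4,9]]; det(A-λI) = λ^2 - 6λ + 9.
repeated λ = 3 with a single eigenvector.

unstable improper node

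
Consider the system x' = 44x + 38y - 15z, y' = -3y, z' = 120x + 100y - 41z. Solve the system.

Coefficient matrix A = [[44, 38, -15], [0, -3, 0], [120, 100, -41]].
det(A - λI) = 0 gives eigenvalues λ = -1, 4, -3.
For λ=-1: eigenvector (1,0,3).
For λ=4: eigenvector (-3,0,-8).
For λ=-3: eigenvector (-4,1,-10).
General solution: c_1e^(-t)(1,0,3) + c_2e^(4t)(-3,0,-8) + c_3e^(-3t)(-4,1,-10).

x(t) = c_1e^(-t) - 3c_2e^(4t) - 4c_3e^(-3t), y(t) = c_3e^(-3t), z(t) = 3c_1e^(-t) - 8c_2e^(4t) - 10c_3e^(-3t)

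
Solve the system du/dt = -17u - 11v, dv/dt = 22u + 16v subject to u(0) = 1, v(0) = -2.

u(t) = e^(5t), v(t) = -2e^(5t)

Coefficient matrix A = [[-17, -11], [22, 16]].
Characteristic polynomial det(A - λI) = λ^2 + λ - 30 = 0.
Eigenvalues λ = -6, 5.
For λ=-6: (A-λI) row 1 is [-11, -11], so an eigenvector is (1, -1).
For λ=5: (A-λI) row 1 is [-22, -11], so an eigenvector is (1, -2).
General solution: c_1e^(-6t)(1,-1) + c_2e^(5t)(1,-2).
Applying u(0)=1, v(0)=-2 gives c_1=0, c_2=1.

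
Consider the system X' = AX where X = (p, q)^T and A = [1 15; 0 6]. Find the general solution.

p(t) = c_1e^(t) + 3c_2e^(6t), q(t) = c_2e^(6t)

Coefficient matrix A = [[1, 15], [0, 6]].
Characteristic polynomial det(A - λI) = λ^2 - 7λ + 6 = 0.
Eigenvalues λ = 1, 6.
For λ=1: (A-λI) row 1 is [0, 15], so an eigenvector is (1, 0).
For λ=6: (A-λI) row 1 is [-5, 15], so an eigenvector is (3, 1).
General solution: c_1e^(t)(1,0) + c_2e^(6t)(3,1).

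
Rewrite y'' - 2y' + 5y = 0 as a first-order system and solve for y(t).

y(t) = K_1e^(t)cos(2t) + K_2e^(t)sin(2t)

Let x_1 = y, x_2 = y'. Then x_1' = x_2 and x_2' = -5x_1 + 2x_2.
A = [[0,1],[-5,2]]; det(A-λI) = λ^2 - 2λ + 5.
Eigenvalues λ = 1 ± 2i.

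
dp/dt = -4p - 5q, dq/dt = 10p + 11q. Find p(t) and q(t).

Coefficient matrix A = [[-4, -5], [10, 11]].
Characteristic polynomial det(A - λI) = λ^2 - 7λ + 6 = 0.
Eigenvalues λ = 6, 1.
For λ=6: (A-λI) row 1 is [-10, -5], so an eigenvector is (-1, 2).
For λ=1: (A-λI) row 1 is [-5, -5], so an eigenvector is (-1, 1).
General solution: c_1e^(6t)(-1,2) + c_2e^(t)(-1,1).

p(t) = -c_1e^(6t) - c_2e^(t), q(t) = 2c_1e^(6t) + c_2e^(t)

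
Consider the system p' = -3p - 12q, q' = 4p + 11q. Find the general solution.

Coefficient matrix A = [[-3, -12], [4, 11]].
Characteristic polynomial det(A - λI) = λ^2 - 8λ + 15 = 0.
Eigenvalues λ = 5, 3.
For λ=5: (A-λI) row 1 is [-8, -12], so an eigenvector is (-3, 2).
For λ=3: (A-λI) row 1 is [-6, -12], so an eigenvector is (2, -1).
General solution: c_1e^(5t)(-3,2) + c_2e^(3t)(2,-1).

p(t) = -3c_1e^(5t) + 2c_2e^(3t), q(t) = 2c_1e^(5t) - c_2e^(3t)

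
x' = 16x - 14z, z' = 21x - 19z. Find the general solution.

Coefficient matrix A = [[16, -14], [21, -19]].
Characteristic polynomial det(A - λI) = λ^2 + 3λ - 10 = 0.
Eigenvalues λ = 2, -5.
For λ=2: (A-λI) row 1 is [14, -14], so an eigenvector is (1, 1).
For λ=-5: (A-λI) row 1 is [21, -14], so an eigenvector is (-2, -3).
General solution: K_1e^(2t)(1,1) + K_2e^(-5t)(-2,-3).

x(t) = K_1e^(2t) - 2K_2e^(-5t), z(t) = K_1e^(2t) - 3K_2e^(-5t)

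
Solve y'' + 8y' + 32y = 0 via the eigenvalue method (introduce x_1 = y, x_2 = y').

y(t) = C_1e^(-4t)cos(4t) + C_2e^(-4t)sin(4t)

Let x_1 = y, x_2 = y'. Then x_1' = x_2 and x_2' = -32x_1 - 8x_2.
A = [[0,1],[-32,-8]]; det(A-λI) = λ^2 + 8λ + 32.
Eigenvalues λ = -4 ± 4i.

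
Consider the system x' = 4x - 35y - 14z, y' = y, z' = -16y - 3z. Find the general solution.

Coefficient matrix A = [[4, -35, -14], [0, 1, 0], [0, -16, -3]].
det(A - λI) = 0 gives eigenvalues λ = 4, 1, -3.
For λ=4: eigenvector (1,0,0).
For λ=1: eigenvector (-7,1,-4).
For λ=-3: eigenvector (2,0,1).
General solution: C_1e^(4t)(1,0,0) + C_2e^(t)(-7,1,-4) + C_3e^(-3t)(2,0,1).

x(t) = C_1e^(4t) - 7C_2e^(t) + 2C_3e^(-3t), y(t) = C_2e^(t), z(t) = -4C_2e^(t) + C_3e^(-3t)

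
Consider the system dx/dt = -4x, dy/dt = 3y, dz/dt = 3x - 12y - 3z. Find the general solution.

x(t) = C_1e^(-4t), y(t) = C_2e^(3t), z(t) = -3C_1e^(-4t) - 2C_2e^(3t) + C_3e^(-3t)

Coefficient matrix A = [[-4, 0, 0], [0, 3, 0], [3, -12, -3]].
det(A - λI) = 0 gives eigenvalues λ = -4, 3, -3.
For λ=-4: eigenvector (1,0,-3).
For λ=3: eigenvector (0,1,-2).
For λ=-3: eigenvector (0,0,1).
General solution: C_1e^(-4t)(1,0,-3) + C_2e^(3t)(0,1,-2) + C_3e^(-3t)(0,0,1).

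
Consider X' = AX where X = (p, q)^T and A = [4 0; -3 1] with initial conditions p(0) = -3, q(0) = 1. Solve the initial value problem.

Coefficient matrix A = [[4, 0], [-3, 1]].
Characteristic polynomial det(A - λI) = λ^2 - 5λ + 4 = 0.
Eigenvalues λ = 1, 4.
For λ=1: (A-λI) row 1 is [3, 0], so an eigenvector is (0, 1).
For λ=4: (A-λI) row 2 is [-3, -3], so an eigenvector is (-1, 1).
General solution: C_1e^(t)(0,1) + C_2e^(4t)(-1,1).
Applying p(0)=-3, q(0)=1 gives C_1=-2, C_2=3.

p(t) = -3e^(4t), q(t) = 3e^(4t) - 2e^(t)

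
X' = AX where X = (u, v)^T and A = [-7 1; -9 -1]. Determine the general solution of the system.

u(t) = K_1e^(-4t) + K_2te^(-4t) - K_2e^(-4t), v(t) = 3K_1e^(-4t) + 3K_2te^(-4t) - 2K_2e^(-4t)

Coefficient matrix A = [[-7, 1], [-9, -1]].
Characteristic polynomial det(A - λI) = λ^2 + 8λ + 16 = 0.
Single eigenvalue λ = -4 with algebraic multiplicity 2.
Eigenvector v = (1,3); generalized eigenvector w with (A-λI)w=v is (-1,-2).
General solution: e^(-4t)[K_1·v + K_2·(t·v + w)].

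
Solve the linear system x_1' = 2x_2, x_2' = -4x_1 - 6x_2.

Coefficient matrix A = [[0, 2], [-4, -6]].
Characteristic polynomial det(A - λI) = λ^2 + 6λ + 8 = 0.
Eigenvalues λ = -4, -2.
For λ=-4: (A-λI) row 1 is [4, 2], so an eigenvector is (1, -2).
For λ=-2: (A-λI) row 1 is [2, 2], so an eigenvector is (1, -1).
General solution: C_1e^(-4t)(1,-2) + C_2e^(-2t)(1,-1).

x_1(t) = C_1e^(-4t) + C_2e^(-2t), x_2(t) = -2C_1e^(-4t) - C_2e^(-2t)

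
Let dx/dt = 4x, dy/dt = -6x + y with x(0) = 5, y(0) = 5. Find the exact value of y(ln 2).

-130

A = [[4,0],[-6,1]]; eigenvalues λ = 4, 1.
Eigenvectors: (-1,2) for λ=4, (0,1) for λ=1.
From the initial condition, c_1 = -5, c_2 = 15.
y(ln 2) = (-5)(2^4)(2) + (15)(2^1)(1) = -130.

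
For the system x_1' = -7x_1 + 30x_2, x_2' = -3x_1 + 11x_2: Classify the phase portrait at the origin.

unstable spiral

A = [[-7,30],[-3,11]]; det(A-λI) = λ^2 - 4λ + 13.
λ = 2 ± 3i: positive real part.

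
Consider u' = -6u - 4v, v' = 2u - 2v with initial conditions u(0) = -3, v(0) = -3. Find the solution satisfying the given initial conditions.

u(t) = 9e^(-4t)sin(2t) - 3e^(-4t)cos(2t), v(t) = -6e^(-4t)sin(2t) - 3e^(-4t)cos(2t)

Coefficient matrix A = [[-6, -4], [2, -2]].
Characteristic polynomial det(A - λI) = λ^2 + 8λ + 20 = 0.
Eigenvalues λ = -4 ± 2i (complex conjugate pair).
For λ=-4+2i: an eigenvector is (-1,0) - i(1,-1) = (-1 - i, 0 + i).
A real fundamental pair from Re and Im of e^((-4+2i)t)v: X_1 = e^(-4t)(cos(2t)·(-1,0) + sin(2t)·(1,-1)), X_2 = e^(-4t)(sin(2t)·(-1,0) - cos(2t)·(1,-1)).
General solution: K_1X_1 + K_2X_2.
Applying u(0)=-3, v(0)=-3 gives K_1=6, K_2=-3.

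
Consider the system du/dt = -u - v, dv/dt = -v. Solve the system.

Coefficient matrix A = [[-1, -1], [0, -1]].
Characteristic polynomial det(A - λI) = λ^2 + 2λ + 1 = 0.
Single eigenvalue λ = -1 with algebraic multiplicity 2.
Eigenvector v = (-1,0); generalized eigenvector w with (A-λI)w=v is (2,1).
General solution: e^(-t)[c_1·v + c_2·(t·v + w)].

u(t) = -c_1e^(-t) - c_2te^(-t) + 2c_2e^(-t), v(t) = c_2e^(-t)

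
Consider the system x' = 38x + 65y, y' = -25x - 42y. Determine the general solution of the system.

x(t) = 3C_1e^(-2t)sin(5t) + 2C_1e^(-2t)cos(5t) + 2C_2e^(-2t)sin(5t) - 3C_2e^(-2t)cos(5t), y(t) = -2C_1e^(-2t)sin(5t) - C_1e^(-2t)cos(5t) - C_2e^(-2t)sin(5t) + 2C_2e^(-2t)cos(5t)

Coefficient matrix A = [[38, 65], [-25, -42]].
Characteristic polynomial det(A - λI) = λ^2 + 4λ + 29 = 0.
Eigenvalues λ = -2 ± 5i (complex conjugate pair).
For λ=-2+5i: an eigenvector is (2,-1) - i(3,-2) = (2 - 3i, -1 + 2i).
A real fundamental pair from Re and Im of e^((-2+5i)t)v: X_1 = e^(-2t)(cos(5t)·(2,-1) + sin(5t)·(3,-2)), X_2 = e^(-2t)(sin(5t)·(2,-1) - cos(5t)·(3,-2)).
General solution: C_1X_1 + C_2X_2.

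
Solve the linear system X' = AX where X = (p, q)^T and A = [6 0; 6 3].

Coefficient matrix A = [[6, 0], [6, 3]].
Characteristic polynomial det(A - λI) = λ^2 - 9λ + 18 = 0.
Eigenvalues λ = 6, 3.
For λ=6: (A-λI) row 2 is [6, -3], so an eigenvector is (-1, -2).
For λ=3: (A-λI) row 1 is [3, 0], so an eigenvector is (0, -1).
General solution: C_1e^(6t)(-1,-2) + C_2e^(3t)(0,-1).

p(t) = -C_1e^(6t), q(t) = -2C_1e^(6t) - C_2e^(3t)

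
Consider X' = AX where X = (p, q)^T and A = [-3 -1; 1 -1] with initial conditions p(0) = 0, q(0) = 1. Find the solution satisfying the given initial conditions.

p(t) = -te^(-2t), q(t) = te^(-2t) + e^(-2t)

Coefficient matrix A = [[-3, -1], [1, -1]].
Characteristic polynomial det(A - λI) = λ^2 + 4λ + 4 = 0.
Single eigenvalue λ = -2 with algebraic multiplicity 2.
Eigenvector v = (-1,1); generalized eigenvector w with (A-λI)w=v is (1,0).
General solution: e^(-2t)[c_1·v + c_2·(t·v + w)].
Applying p(0)=0, q(0)=1 gives c_1=1, c_2=1.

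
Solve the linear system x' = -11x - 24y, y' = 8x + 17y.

Coefficient matrix A = [[-11, -24], [8, 17]].
Characteristic polynomial det(A - λI) = λ^2 - 6λ + 5 = 0.
Eigenvalues λ = 1, 5.
For λ=1: (A-λI) row 1 is [-12, -24], so an eigenvector is (-2, 1).
For λ=5: (A-λI) row 1 is [-16, -24], so an eigenvector is (-3, 2).
General solution: c_1e^(t)(-2,1) + c_2e^(5t)(-3,2).

x(t) = -2c_1e^(t) - 3c_2e^(5t), y(t) = c_1e^(t) + 2c_2e^(5t)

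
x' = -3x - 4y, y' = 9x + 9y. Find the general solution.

x(t) = -2K_1e^(3t) - 2K_2te^(3t) + K_2e^(3t), y(t) = 3K_1e^(3t) + 3K_2te^(3t) - K_2e^(3t)

Coefficient matrix A = [[-3, -4], [9, 9]].
Characteristic polynomial det(A - λI) = λ^2 - 6λ + 9 = 0.
Single eigenvalue λ = 3 with algebraic multiplicity 2.
Eigenvector v = (-2,3); generalized eigenvector w with (A-λI)w=v is (1,-1).
General solution: e^(3t)[K_1·v + K_2·(t·v + w)].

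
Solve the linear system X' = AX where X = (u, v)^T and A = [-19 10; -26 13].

Coefficient matrix A = [[-19, 10], [-26, 13]].
Characteristic polynomial det(A - λI) = λ^2 + 6λ + 13 = 0.
Eigenvalues λ = -3 ± 2i (complex conjugate pair).
For λ=-3+2i: an eigenvector is (2,3) - i(-1,-2) = (2 + i, 3 + 2i).
A real fundamental pair from Re and Im of e^((-3+2i)t)v: X_1 = e^(-3t)(cos(2t)·(2,3) + sin(2t)·(-1,-2)), X_2 = e^(-3t)(sin(2t)·(2,3) - cos(2t)·(-1,-2)).
General solution: C_1X_1 + C_2X_2.

u(t) = -C_1e^(-3t)sin(2t) + 2C_1e^(-3t)cos(2t) + 2C_2e^(-3t)sin(2t) + C_2e^(-3t)cos(2t), v(t) = -2C_1e^(-3t)sin(2t) + 3C_1e^(-3t)cos(2t) + 3C_2e^(-3t)sin(2t) + 2C_2e^(-3t)cos(2t)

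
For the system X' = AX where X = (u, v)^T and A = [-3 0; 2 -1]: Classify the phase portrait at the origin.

A = [[-3,0],[2,-1]]; det(A-λI) = λ^2 + 4λ + 3.
λ = -1, -3: both negative.

stable node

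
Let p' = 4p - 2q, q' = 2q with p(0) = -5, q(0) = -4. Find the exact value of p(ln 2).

A = [[4,-2],[0,2]]; eigenvalues λ = 4, 2.
Eigenvectors: (-1,0) for λ=4, (1,1) for λ=2.
From the initial condition, c_1 = 1, c_2 = -4.
p(ln 2) = (1)(2^4)(-1) + (-4)(2^2)(1) = -32.

-32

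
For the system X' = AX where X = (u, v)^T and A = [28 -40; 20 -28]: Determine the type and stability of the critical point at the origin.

center

A = [[28,-40],[20,-28]]; det(A-λI) = λ^2 + 16.
λ = 0 ± 4i: zero real part.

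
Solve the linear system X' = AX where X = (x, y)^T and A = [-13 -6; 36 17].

x(t) = -c_1e^(5t) + c_2e^(-t), y(t) = 3c_1e^(5t) - 2c_2e^(-t)

Coefficient matrix A = [[-13, -6], [36, 17]].
Characteristic polynomial det(A - λI) = λ^2 - 4λ - 5 = 0.
Eigenvalues λ = 5, -1.
For λ=5: (A-λI) row 1 is [-18, -6], so an eigenvector is (-1, 3).
For λ=-1: (A-λI) row 1 is [-12, -6], so an eigenvector is (1, -2).
General solution: c_1e^(5t)(-1,3) + c_2e^(-t)(1,-2).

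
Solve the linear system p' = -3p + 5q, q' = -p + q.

Coefficient matrix A = [[-3, 5], [-1, 1]].
Characteristic polynomial det(A - λI) = λ^2 + 2λ + 2 = 0.
Eigenvalues λ = -1 ± i (complex conjugate pair).
For λ=-1+i: an eigenvector is (1,0) - i(-2,-1) = (1 + 2i, 0 + i).
A real fundamental pair from Re and Im of e^((-1+i)t)v: X_1 = e^(-t)(cos(t)·(1,0) + sin(t)·(-2,-1)), X_2 = e^(-t)(sin(t)·(1,0) - cos(t)·(-2,-1)).
General solution: K_1X_1 + K_2X_2.

p(t) = -2K_1e^(-t)sin(t) + K_1e^(-t)cos(t) + K_2e^(-t)sin(t) + 2K_2e^(-t)cos(t), q(t) = -K_1e^(-t)sin(t) + K_2e^(-t)cos(t)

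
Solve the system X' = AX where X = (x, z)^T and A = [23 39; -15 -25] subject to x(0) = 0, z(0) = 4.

Coefficient matrix A = [[23, 39], [-15, -25]].
Characteristic polynomial det(A - λI) = λ^2 + 2λ + 10 = 0.
Eigenvalues λ = -1 ± 3i (complex conjugate pair).
For λ=-1+3i: an eigenvector is (-2,1) - i(-3,2) = (-2 + 3i, 1 - 2i).
A real fundamental pair from Re and Im of e^((-1+3i)t)v: X_1 = e^(-t)(cos(3t)·(-2,1) + sin(3t)·(-3,2)), X_2 = e^(-t)(sin(3t)·(-2,1) - cos(3t)·(-3,2)).
General solution: K_1X_1 + K_2X_2.
Applying x(0)=0, z(0)=4 gives K_1=-12, K_2=-8.

x(t) = 52e^(-t)sin(3t), z(t) = -32e^(-t)sin(3t) + 4e^(-t)cos(3t)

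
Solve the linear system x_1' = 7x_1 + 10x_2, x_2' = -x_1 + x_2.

Coefficient matrix A = [[7, 10], [-1, 1]].
Characteristic polynomial det(A - λI) = λ^2 - 8λ + 17 = 0.
Eigenvalues λ = 4 ± i (complex conjugate pair).
For λ=4+i: an eigenvector is (3,-1) - i(-1,0) = (3 + i, -1).
A real fundamental pair from Re and Im of e^((4+i)t)v: X_1 = e^(4t)(cos(t)·(3,-1) + sin(t)·(-1,0)), X_2 = e^(4t)(sin(t)·(3,-1) - cos(t)·(-1,0)).
General solution: C_1X_1 + C_2X_2.

x_1(t) = -C_1e^(4t)sin(t) + 3C_1e^(4t)cos(t) + 3C_2e^(4t)sin(t) + C_2e^(4t)cos(t), x_2(t) = -C_1e^(4t)cos(t) - C_2e^(4t)sin(t)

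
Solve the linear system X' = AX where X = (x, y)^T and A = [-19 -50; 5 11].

x(t) = -K_1e^(-4t)sin(5t) - 3K_1e^(-4t)cos(5t) - 3K_2e^(-4t)sin(5t) + K_2e^(-4t)cos(5t), y(t) = K_1e^(-4t)cos(5t) + K_2e^(-4t)sin(5t)

Coefficient matrix A = [[-19, -50], [5, 11]].
Characteristic polynomial det(A - λI) = λ^2 + 8λ + 41 = 0.
Eigenvalues λ = -4 ± 5i (complex conjugate pair).
For λ=-4+5i: an eigenvector is (-3,1) - i(-1,0) = (-3 + i, 1).
A real fundamental pair from Re and Im of e^((-4+5i)t)v: X_1 = e^(-4t)(cos(5t)·(-3,1) + sin(5t)·(-1,0)), X_2 = e^(-4t)(sin(5t)·(-3,1) - cos(5t)·(-1,0)).
General solution: K_1X_1 + K_2X_2.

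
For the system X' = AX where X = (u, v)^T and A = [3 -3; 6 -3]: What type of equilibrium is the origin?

center

A = [[3,-3],[6,-3]]; det(A-λI) = λ^2 + 9.
λ = 0 ± 3i: zero real part.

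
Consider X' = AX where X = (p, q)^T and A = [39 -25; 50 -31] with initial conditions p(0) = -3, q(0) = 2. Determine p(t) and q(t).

Coefficient matrix A = [[39, -25], [50, -31]].
Characteristic polynomial det(A - λI) = λ^2 - 8λ + 41 = 0.
Eigenvalues λ = 4 ± 5i (complex conjugate pair).
For λ=4+5i: an eigenvector is (-1,-1) - i(-2,-3) = (-1 + 2i, -1 + 3i).
A real fundamental pair from Re and Im of e^((4+5i)t)v: X_1 = e^(4t)(cos(5t)·(-1,-1) + sin(5t)·(-2,-3)), X_2 = e^(4t)(sin(5t)·(-1,-1) - cos(5t)·(-2,-3)).
General solution: c_1X_1 + c_2X_2.
Applying p(0)=-3, q(0)=2 gives c_1=13, c_2=5.

p(t) = -31e^(4t)sin(5t) - 3e^(4t)cos(5t), q(t) = -44e^(4t)sin(5t) + 2e^(4t)cos(5t)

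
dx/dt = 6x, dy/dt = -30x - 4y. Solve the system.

Coefficient matrix A = [[6, 0], [-30, -4]].
Characteristic polynomial det(A - λI) = λ^2 - 2λ - 24 = 0.
Eigenvalues λ = 6, -4.
For λ=6: (A-λI) row 2 is [-30, -10], so an eigenvector is (1, -3).
For λ=-4: (A-λI) row 1 is [10, 0], so an eigenvector is (0, 1).
General solution: c_1e^(6t)(1,-3) + c_2e^(-4t)(0,1).

x(t) = c_1e^(6t), y(t) = -3c_1e^(6t) + c_2e^(-4t)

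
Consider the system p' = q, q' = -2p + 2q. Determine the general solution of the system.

p(t) = -c_1e^(t)cos(t) - c_2e^(t)sin(t), q(t) = c_1e^(t)sin(t) - c_1e^(t)cos(t) - c_2e^(t)sin(t) - c_2e^(t)cos(t)

Coefficient matrix A = [[0, 1], [-2, 2]].
Characteristic polynomial det(A - λI) = λ^2 - 2λ + 2 = 0.
Eigenvalues λ = 1 ± i (complex conjugate pair).
For λ=1+i: an eigenvector is (-1,-1) - i(0,1) = (-1, -1 - i).
A real fundamental pair from Re and Im of e^((1+i)t)v: X_1 = e^(t)(cos(t)·(-1,-1) + sin(t)·(0,1)), X_2 = e^(t)(sin(t)·(-1,-1) - cos(t)·(0,1)).
General solution: c_1X_1 + c_2X_2.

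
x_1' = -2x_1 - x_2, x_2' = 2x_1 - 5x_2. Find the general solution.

x_1(t) = c_1e^(-4t) + c_2e^(-3t), x_2(t) = 2c_1e^(-4t) + c_2e^(-3t)

Coefficient matrix A = [[-2, -1], [2, -5]].
Characteristic polynomial det(A - λI) = λ^2 + 7λ + 12 = 0.
Eigenvalues λ = -4, -3.
For λ=-4: (A-λI) row 1 is [2, -1], so an eigenvector is (1, 2).
For λ=-3: (A-λI) row 1 is [1, -1], so an eigenvector is (1, 1).
General solution: c_1e^(-4t)(1,2) + c_2e^(-3t)(1,1).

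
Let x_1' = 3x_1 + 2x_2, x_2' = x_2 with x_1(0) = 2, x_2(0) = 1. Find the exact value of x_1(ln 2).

A = [[3,2],[0,1]]; eigenvalues λ = 1, 3.
Eigenvectors: (-1,1) for λ=1, (1,0) for λ=3.
From the initial condition, c_1 = 1, c_2 = 3.
x_1(ln 2) = (1)(2^1)(-1) + (3)(2^3)(1) = 22.

22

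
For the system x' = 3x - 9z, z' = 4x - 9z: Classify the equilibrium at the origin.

A = [[3,-9],[4,-9]]; det(A-λI) = λ^2 + 6λ + 9.
repeated λ = -3 with a single eigenvector.

stable improper node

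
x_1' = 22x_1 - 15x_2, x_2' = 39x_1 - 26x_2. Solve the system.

x_1(t) = 2C_1e^(-2t)sin(3t) - C_1e^(-2t)cos(3t) - C_2e^(-2t)sin(3t) - 2C_2e^(-2t)cos(3t), x_2(t) = 3C_1e^(-2t)sin(3t) - 2C_1e^(-2t)cos(3t) - 2C_2e^(-2t)sin(3t) - 3C_2e^(-2t)cos(3t)

Coefficient matrix A = [[22, -15], [39, -26]].
Characteristic polynomial det(A - λI) = λ^2 + 4λ + 13 = 0.
Eigenvalues λ = -2 ± 3i (complex conjugate pair).
For λ=-2+3i: an eigenvector is (-1,-2) - i(2,3) = (-1 - 2i, -2 - 3i).
A real fundamental pair from Re and Im of e^((-2+3i)t)v: X_1 = e^(-2t)(cos(3t)·(-1,-2) + sin(3t)·(2,3)), X_2 = e^(-2t)(sin(3t)·(-1,-2) - cos(3t)·(2,3)).
General solution: C_1X_1 + C_2X_2.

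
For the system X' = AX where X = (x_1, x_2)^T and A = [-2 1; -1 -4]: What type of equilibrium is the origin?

A = [[-2,1],[-1,-4]]; det(A-λI) = λ^2 + 6λ + 9.
repeated λ = -3 with a single eigenvector.

stable improper node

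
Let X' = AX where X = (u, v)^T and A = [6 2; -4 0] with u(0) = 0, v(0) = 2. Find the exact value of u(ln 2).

A = [[6,2],[-4,0]]; eigenvalues λ = 4, 2.
Eigenvectors: (-1,1) for λ=4, (1,-2) for λ=2.
From the initial condition, c_1 = -2, c_2 = -2.
u(ln 2) = (-2)(2^4)(-1) + (-2)(2^2)(1) = 24.

24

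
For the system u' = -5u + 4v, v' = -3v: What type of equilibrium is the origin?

stable node

A = [[-5,4],[0,-3]]; det(A-λI) = λ^2 + 8λ + 15.
λ = -3, -5: both negative.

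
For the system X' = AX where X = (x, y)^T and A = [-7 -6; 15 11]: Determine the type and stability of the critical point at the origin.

A = [[-7,-6],[15,11]]; det(A-λI) = λ^2 - 4λ + 13.
λ = 2 ± 3i: positive real part.

unstable spiral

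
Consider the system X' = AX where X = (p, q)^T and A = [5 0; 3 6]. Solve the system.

p(t) = K_2e^(5t), q(t) = -K_1e^(6t) - 3K_2e^(5t)

Coefficient matrix A = [[5, 0], [3, 6]].
Characteristic polynomial det(A - λI) = λ^2 - 11λ + 30 = 0.
Eigenvalues λ = 6, 5.
For λ=6: (A-λI) row 1 is [-1, 0], so an eigenvector is (0, -1).
For λ=5: (A-λI) row 2 is [3, 1], so an eigenvector is (1, -3).
General solution: K_1e^(6t)(0,-1) + K_2e^(5t)(1,-3).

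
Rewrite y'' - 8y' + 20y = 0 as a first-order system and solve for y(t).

Let x_1 = y, x_2 = y'. Then x_1' = x_2 and x_2' = -20x_1 + 8x_2.
A = [[0,1],[-20,8]]; det(A-λI) = λ^2 - 8λ + 20.
Eigenvalues λ = 4 ± 2i.

y(t) = c_1e^(4t)cos(2t) + c_2e^(4t)sin(2t)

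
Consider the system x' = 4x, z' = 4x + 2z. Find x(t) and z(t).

x(t) = K_2e^(4t), z(t) = -K_1e^(2t) + 2K_2e^(4t)

Coefficient matrix A = [[4, 0], [4, 2]].
Characteristic polynomial det(A - λI) = λ^2 - 6λ + 8 = 0.
Eigenvalues λ = 2, 4.
For λ=2: (A-λI) row 1 is [2, 0], so an eigenvector is (0, -1).
For λ=4: (A-λI) row 2 is [4, -2], so an eigenvector is (1, 2).
General solution: K_1e^(2t)(0,-1) + K_2e^(4t)(1,2).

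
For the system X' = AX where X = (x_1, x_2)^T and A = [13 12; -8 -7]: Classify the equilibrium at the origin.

unstable node

A = [[13,12],[-8,-7]]; det(A-λI) = λ^2 - 6λ + 5.
λ = 1, 5: both positive.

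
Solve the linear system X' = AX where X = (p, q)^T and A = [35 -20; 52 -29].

Coefficient matrix A = [[35, -20], [52, -29]].
Characteristic polynomial det(A - λI) = λ^2 - 6λ + 25 = 0.
Eigenvalues λ = 3 ± 4i (complex conjugate pair).
For λ=3+4i: an eigenvector is (-1,-2) - i(2,3) = (-1 - 2i, -2 - 3i).
A real fundamental pair from Re and Im of e^((3+4i)t)v: X_1 = e^(3t)(cos(4t)·(-1,-2) + sin(4t)·(2,3)), X_2 = e^(3t)(sin(4t)·(-1,-2) - cos(4t)·(2,3)).
General solution: C_1X_1 + C_2X_2.

p(t) = 2C_1e^(3t)sin(4t) - C_1e^(3t)cos(4t) - C_2e^(3t)sin(4t) - 2C_2e^(3t)cos(4t), q(t) = 3C_1e^(3t)sin(4t) - 2C_1e^(3t)cos(4t) - 2C_2e^(3t)sin(4t) - 3C_2e^(3t)cos(4t)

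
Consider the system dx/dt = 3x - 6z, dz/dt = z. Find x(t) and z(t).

Coefficient matrix A = [[3, -6], [0, 1]].
Characteristic polynomial det(A - λI) = λ^2 - 4λ + 3 = 0.
Eigenvalues λ = 1, 3.
For λ=1: (A-λI) row 1 is [2, -6], so an eigenvector is (-3, -1).
For λ=3: (A-λI) row 1 is [0, -6], so an eigenvector is (-1, 0).
General solution: C_1e^(t)(-3,-1) + C_2e^(3t)(-1,0).

x(t) = -3C_1e^(t) - C_2e^(3t), z(t) = -C_1e^(t)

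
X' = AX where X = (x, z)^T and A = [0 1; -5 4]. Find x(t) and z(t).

x(t) = C_1e^(2t)sin(t) - C_2e^(2t)cos(t), z(t) = 2C_1e^(2t)sin(t) + C_1e^(2t)cos(t) + C_2e^(2t)sin(t) - 2C_2e^(2t)cos(t)

Coefficient matrix A = [[0, 1], [-5, 4]].
Characteristic polynomial det(A - λI) = λ^2 - 4λ + 5 = 0.
Eigenvalues λ = 2 ± i (complex conjugate pair).
For λ=2+i: an eigenvector is (0,1) - i(1,2) = (0 - i, 1 - 2i).
A real fundamental pair from Re and Im of e^((2+i)t)v: X_1 = e^(2t)(cos(t)·(0,1) + sin(t)·(1,2)), X_2 = e^(2t)(sin(t)·(0,1) - cos(t)·(1,2)).
General solution: C_1X_1 + C_2X_2.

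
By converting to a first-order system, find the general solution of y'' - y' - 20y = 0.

y(t) = C_1e^(5t) + C_2e^(-4t)

Let x_1 = y, x_2 = y'. Then x_1' = x_2 and x_2' = 20x_1 + x_2.
A = [[0,1],[20,1]]; det(A-λI) = λ^2 - λ - 20.
Eigenvalues λ = 5, -4 with eigenvectors (1,5), (1,-4).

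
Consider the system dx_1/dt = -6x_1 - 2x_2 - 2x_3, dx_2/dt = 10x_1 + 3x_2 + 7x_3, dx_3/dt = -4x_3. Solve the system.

x_1(t) = -2C_2e^(-t) + C_3e^(-2t), x_2(t) = -C_1e^(-4t) + 5C_2e^(-t) - 2C_3e^(-2t), x_3(t) = C_1e^(-4t)

Coefficient matrix A = [[-6, -2, -2], [10, 3, 7], [0, 0, -4]].
det(A - λI) = 0 gives eigenvalues λ = -4, -1, -2.
For λ=-4: eigenvector (0,-1,1).
For λ=-1: eigenvector (-2,5,0).
For λ=-2: eigenvector (1,-2,0).
General solution: C_1e^(-4t)(0,-1,1) + C_2e^(-t)(-2,5,0) + C_3e^(-2t)(1,-2,0).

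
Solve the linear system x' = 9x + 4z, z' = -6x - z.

x(t) = -C_1e^(5t) - 2C_2e^(3t), z(t) = C_1e^(5t) + 3C_2e^(3t)

Coefficient matrix A = [[9, 4], [-6, -1]].
Characteristic polynomial det(A - λI) = λ^2 - 8λ + 15 = 0.
Eigenvalues λ = 5, 3.
For λ=5: (A-λI) row 1 is [4, 4], so an eigenvector is (-1, 1).
For λ=3: (A-λI) row 1 is [6, 4], so an eigenvector is (-2, 3).
General solution: C_1e^(5t)(-1,1) + C_2e^(3t)(-2,3).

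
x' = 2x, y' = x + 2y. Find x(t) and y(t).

Coefficient matrix A = [[2, 0], [1, 2]].
Characteristic polynomial det(A - λI) = λ^2 - 4λ + 4 = 0.
Single eigenvalue λ = 2 with algebraic multiplicity 2.
Eigenvector v = (0,1); generalized eigenvector w with (A-λI)w=v is (1,-2).
General solution: e^(2t)[C_1·v + C_2·(t·v + w)].

x(t) = C_2e^(2t), y(t) = C_1e^(2t) + C_2te^(2t) - 2C_2e^(2t)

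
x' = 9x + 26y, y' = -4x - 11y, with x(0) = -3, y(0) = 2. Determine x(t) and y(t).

Coefficient matrix A = [[9, 26], [-4, -11]].
Characteristic polynomial det(A - λI) = λ^2 + 2λ + 5 = 0.
Eigenvalues λ = -1 ± 2i (complex conjugate pair).
For λ=-1+2i: an eigenvector is (2,-1) - i(-3,1) = (2 + 3i, -1 - i).
A real fundamental pair from Re and Im of e^((-1+2i)t)v: X_1 = e^(-t)(cos(2t)·(2,-1) + sin(2t)·(-3,1)), X_2 = e^(-t)(sin(2t)·(2,-1) - cos(2t)·(-3,1)).
General solution: c_1X_1 + c_2X_2.
Applying x(0)=-3, y(0)=2 gives c_1=-3, c_2=1.

x(t) = 11e^(-t)sin(2t) - 3e^(-t)cos(2t), y(t) = -4e^(-t)sin(2t) + 2e^(-t)cos(2t)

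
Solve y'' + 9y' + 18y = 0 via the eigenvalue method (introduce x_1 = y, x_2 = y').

y(t) = C_1e^(-3t) + C_2e^(-6t)

Let x_1 = y, x_2 = y'. Then x_1' = x_2 and x_2' = -18x_1 - 9x_2.
A = [[0,1],[-18,-9]]; det(A-λI) = λ^2 + 9λ + 18.
Eigenvalues λ = -3, -6 with eigenvectors (1,-3), (1,-6).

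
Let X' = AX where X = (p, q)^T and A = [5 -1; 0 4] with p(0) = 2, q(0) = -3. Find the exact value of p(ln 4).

A = [[5,-1],[0,4]]; eigenvalues λ = 4, 5.
Eigenvectors: (-1,-1) for λ=4, (1,0) for λ=5.
From the initial condition, c_1 = 3, c_2 = 5.
p(ln 4) = (3)(4^4)(-1) + (5)(4^5)(1) = 4352.

4352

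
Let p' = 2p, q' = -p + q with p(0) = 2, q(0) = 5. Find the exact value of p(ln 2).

8

A = [[2,0],[-1,1]]; eigenvalues λ = 2, 1.
Eigenvectors: (1,-1) for λ=2, (0,-1) for λ=1.
From the initial condition, c_1 = 2, c_2 = -7.
p(ln 2) = (2)(2^2)(1) + (-7)(2^1)(0) = 8.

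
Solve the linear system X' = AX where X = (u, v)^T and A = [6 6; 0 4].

Coefficient matrix A = [[6, 6], [0, 4]].
Characteristic polynomial det(A - λI) = λ^2 - 10λ + 24 = 0.
Eigenvalues λ = 4, 6.
For λ=4: (A-λI) row 1 is [2, 6], so an eigenvector is (-3, 1).
For λ=6: (A-λI) row 1 is [0, 6], so an eigenvector is (-1, 0).
General solution: C_1e^(4t)(-3,1) + C_2e^(6t)(-1,0).

u(t) = -3C_1e^(4t) - C_2e^(6t), v(t) = C_1e^(4t)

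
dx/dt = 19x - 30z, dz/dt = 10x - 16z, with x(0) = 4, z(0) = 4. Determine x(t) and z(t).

Coefficient matrix A = [[19, -30], [10, -16]].
Characteristic polynomial det(A - λI) = λ^2 - 3λ - 4 = 0.
Eigenvalues λ = -1, 4.
For λ=-1: (A-λI) row 1 is [20, -30], so an eigenvector is (-3, -2).
For λ=4: (A-λI) row 1 is [15, -30], so an eigenvector is (-2, -1).
General solution: K_1e^(-t)(-3,-2) + K_2e^(4t)(-2,-1).
Applying x(0)=4, z(0)=4 gives K_1=-4, K_2=4.

x(t) = -8e^(4t) + 12e^(-t), z(t) = -4e^(4t) + 8e^(-t)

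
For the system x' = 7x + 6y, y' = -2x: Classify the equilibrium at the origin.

A = [[7,6],[-2,0]]; det(A-λI) = λ^2 - 7λ + 12.
λ = 4, 3: both positive.

unstable node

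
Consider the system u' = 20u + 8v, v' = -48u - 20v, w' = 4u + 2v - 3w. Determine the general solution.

u(t) = c_1e^(4t) - c_2e^(-4t), v(t) = -2c_1e^(4t) + 3c_2e^(-4t), w(t) = -2c_2e^(-4t) + c_3e^(-3t)

Coefficient matrix A = [[20, 8, 0], [-48, -20, 0], [4, 2, -3]].
det(A - λI) = 0 gives eigenvalues λ = 4, -4, -3.
For λ=4: eigenvector (1,-2,0).
For λ=-4: eigenvector (-1,3,-2).
For λ=-3: eigenvector (0,0,1).
General solution: c_1e^(4t)(1,-2,0) + c_2e^(-4t)(-1,3,-2) + c_3e^(-3t)(0,0,1).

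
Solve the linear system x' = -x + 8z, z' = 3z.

Coefficient matrix A = [[-1, 8], [0, 3]].
Characteristic polynomial det(A - λI) = λ^2 - 2λ - 3 = 0.
Eigenvalues λ = -1, 3.
For λ=-1: (A-λI) row 1 is [0, 8], so an eigenvector is (1, 0).
For λ=3: (A-λI) row 1 is [-4, 8], so an eigenvector is (-2, -1).
General solution: c_1e^(-t)(1,0) + c_2e^(3t)(-2,-1).

x(t) = c_1e^(-t) - 2c_2e^(3t), z(t) = -c_2e^(3t)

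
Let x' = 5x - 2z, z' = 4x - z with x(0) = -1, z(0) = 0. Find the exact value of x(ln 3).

A = [[5,-2],[4,-1]]; eigenvalues λ = 3, 1.
Eigenvectors: (-1,-1) for λ=3, (-1,-2) for λ=1.
From the initial condition, c_1 = 2, c_2 = -1.
x(ln 3) = (2)(3^3)(-1) + (-1)(3^1)(-1) = -51.

-51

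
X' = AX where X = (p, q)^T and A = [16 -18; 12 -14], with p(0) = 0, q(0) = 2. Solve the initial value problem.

Coefficient matrix A = [[16, -18], [12, -14]].
Characteristic polynomial det(A - λI) = λ^2 - 2λ - 8 = 0.
Eigenvalues λ = 4, -2.
For λ=4: (A-λI) row 1 is [12, -18], so an eigenvector is (3, 2).
For λ=-2: (A-λI) row 1 is [18, -18], so an eigenvector is (-1, -1).
General solution: c_1e^(4t)(3,2) + c_2e^(-2t)(-1,-1).
Applying p(0)=0, q(0)=2 gives c_1=-2, c_2=-6.

p(t) = -6e^(4t) + 6e^(-2t), q(t) = -4e^(4t) + 6e^(-2t)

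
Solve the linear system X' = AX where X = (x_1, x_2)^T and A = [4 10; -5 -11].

x_1(t) = -2K_1e^(-t) + K_2e^(-6t), x_2(t) = K_1e^(-t) - K_2e^(-6t)

Coefficient matrix A = [[4, 10], [-5, -11]].
Characteristic polynomial det(A - λI) = λ^2 + 7λ + 6 = 0.
Eigenvalues λ = -1, -6.
For λ=-1: (A-λI) row 1 is [5, 10], so an eigenvector is (-2, 1).
For λ=-6: (A-λI) row 1 is [10, 10], so an eigenvector is (1, -1).
General solution: K_1e^(-t)(-2,1) + K_2e^(-6t)(1,-1).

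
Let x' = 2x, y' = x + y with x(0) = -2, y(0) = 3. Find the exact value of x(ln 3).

-18

A = [[2,0],[1,1]]; eigenvalues λ = 1, 2.
Eigenvectors: (0,1) for λ=1, (-1,-1) for λ=2.
From the initial condition, c_1 = 5, c_2 = 2.
x(ln 3) = (5)(3^1)(0) + (2)(3^2)(-1) = -18.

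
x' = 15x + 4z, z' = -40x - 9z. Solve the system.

Coefficient matrix A = [[15, 4], [-40, -9]].
Characteristic polynomial det(A - λI) = λ^2 - 6λ + 25 = 0.
Eigenvalues λ = 3 ± 4i (complex conjugate pair).
For λ=3+4i: an eigenvector is (-1,3) - i(0,1) = (-1, 3 - i).
A real fundamental pair from Re and Im of e^((3+4i)t)v: X_1 = e^(3t)(cos(4t)·(-1,3) + sin(4t)·(0,1)), X_2 = e^(3t)(sin(4t)·(-1,3) - cos(4t)·(0,1)).
General solution: K_1X_1 + K_2X_2.

x(t) = -K_1e^(3t)cos(4t) - K_2e^(3t)sin(4t), z(t) = K_1e^(3t)sin(4t) + 3K_1e^(3t)cos(4t) + 3K_2e^(3t)sin(4t) - K_2e^(3t)cos(4t)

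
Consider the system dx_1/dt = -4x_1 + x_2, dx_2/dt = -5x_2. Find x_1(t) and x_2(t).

Coefficient matrix A = [[-4, 1], [0, -5]].
Characteristic polynomial det(A - λI) = λ^2 + 9λ + 20 = 0.
Eigenvalues λ = -5, -4.
For λ=-5: (A-λI) row 1 is [1, 1], so an eigenvector is (-1, 1).
For λ=-4: (A-λI) row 1 is [0, 1], so an eigenvector is (-1, 0).
General solution: c_1e^(-5t)(-1,1) + c_2e^(-4t)(-1,0).

x_1(t) = -c_1e^(-5t) - c_2e^(-4t), x_2(t) = c_1e^(-5t)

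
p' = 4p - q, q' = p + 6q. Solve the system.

p(t) = -C_1e^(5t) - C_2te^(5t) + 2C_2e^(5t), q(t) = C_1e^(5t) + C_2te^(5t) - C_2e^(5t)

Coefficient matrix A = [[4, -1], [1, 6]].
Characteristic polynomial det(A - λI) = λ^2 - 10λ + 25 = 0.
Single eigenvalue λ = 5 with algebraic multiplicity 2.
Eigenvector v = (-1,1); generalized eigenvector w with (A-λI)w=v is (2,-1).
General solution: e^(5t)[C_1·v + C_2·(t·v + w)].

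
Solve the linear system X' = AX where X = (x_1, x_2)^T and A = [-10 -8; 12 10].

Coefficient matrix A = [[-10, -8], [12, 10]].
Characteristic polynomial det(A - λI) = λ^2 - 4 = 0.
Eigenvalues λ = 2, -2.
For λ=2: (A-λI) row 1 is [-12, -8], so an eigenvector is (2, -3).
For λ=-2: (A-λI) row 1 is [-8, -8], so an eigenvector is (1, -1).
General solution: K_1e^(2t)(2,-3) + K_2e^(-2t)(1,-1).

x_1(t) = 2K_1e^(2t) + K_2e^(-2t), x_2(t) = -3K_1e^(2t) - K_2e^(-2t)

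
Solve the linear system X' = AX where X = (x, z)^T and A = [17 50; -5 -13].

x(t) = K_1e^(2t)sin(5t) - 3K_1e^(2t)cos(5t) - 3K_2e^(2t)sin(5t) - K_2e^(2t)cos(5t), z(t) = K_1e^(2t)cos(5t) + K_2e^(2t)sin(5t)

Coefficient matrix A = [[17, 50], [-5, -13]].
Characteristic polynomial det(A - λI) = λ^2 - 4λ + 29 = 0.
Eigenvalues λ = 2 ± 5i (complex conjugate pair).
For λ=2+5i: an eigenvector is (-3,1) - i(1,0) = (-3 - i, 1).
A real fundamental pair from Re and Im of e^((2+5i)t)v: X_1 = e^(2t)(cos(5t)·(-3,1) + sin(5t)·(1,0)), X_2 = e^(2t)(sin(5t)·(-3,1) - cos(5t)·(1,0)).
General solution: K_1X_1 + K_2X_2.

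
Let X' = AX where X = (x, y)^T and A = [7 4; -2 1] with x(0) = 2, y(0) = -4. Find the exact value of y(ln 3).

A = [[7,4],[-2,1]]; eigenvalues λ = 5, 3.
Eigenvectors: (-2,1) for λ=5, (1,-1) for λ=3.
From the initial condition, c_1 = 2, c_2 = 6.
y(ln 3) = (2)(3^5)(1) + (6)(3^3)(-1) = 324.

324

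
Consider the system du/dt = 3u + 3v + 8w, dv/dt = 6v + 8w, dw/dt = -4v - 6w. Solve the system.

Coefficient matrix A = [[3, 3, 8], [0, 6, 8], [0, -4, -6]].
det(A - λI) = 0 gives eigenvalues λ = 3, -2, 2.
For λ=3: eigenvector (1,0,0).
For λ=-2: eigenvector (1,1,-1).
For λ=2: eigenvector (2,2,-1).
General solution: c_1e^(3t)(1,0,0) + c_2e^(-2t)(1,1,-1) + c_3e^(2t)(2,2,-1).

u(t) = c_1e^(3t) + c_2e^(-2t) + 2c_3e^(2t), v(t) = c_2e^(-2t) + 2c_3e^(2t), w(t) = -c_2e^(-2t) - c_3e^(2t)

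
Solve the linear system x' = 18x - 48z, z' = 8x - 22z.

Coefficient matrix A = [[18, -48], [8, -22]].
Characteristic polynomial det(A - λI) = λ^2 + 4λ - 12 = 0.
Eigenvalues λ = 2, -6.
For λ=2: (A-λI) row 1 is [16, -48], so an eigenvector is (-3, -1).
For λ=-6: (A-λI) row 1 is [24, -48], so an eigenvector is (2, 1).
General solution: C_1e^(2t)(-3,-1) + C_2e^(-6t)(2,1).

x(t) = -3C_1e^(2t) + 2C_2e^(-6t), z(t) = -C_1e^(2t) + C_2e^(-6t)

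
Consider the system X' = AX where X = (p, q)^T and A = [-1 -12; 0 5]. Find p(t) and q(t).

p(t) = -K_1e^(-t) + 2K_2e^(5t), q(t) = -K_2e^(5t)

Coefficient matrix A = [[-1, -12], [0, 5]].
Characteristic polynomial det(A - λI) = λ^2 - 4λ - 5 = 0.
Eigenvalues λ = -1, 5.
For λ=-1: (A-λI) row 1 is [0, -12], so an eigenvector is (-1, 0).
For λ=5: (A-λI) row 1 is [-6, -12], so an eigenvector is (2, -1).
General solution: K_1e^(-t)(-1,0) + K_2e^(5t)(2,-1).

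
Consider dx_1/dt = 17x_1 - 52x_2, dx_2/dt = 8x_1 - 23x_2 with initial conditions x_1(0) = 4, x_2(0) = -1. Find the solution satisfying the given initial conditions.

Coefficient matrix A = [[17, -52], [8, -23]].
Characteristic polynomial det(A - λI) = λ^2 + 6λ + 25 = 0.
Eigenvalues λ = -3 ± 4i (complex conjugate pair).
For λ=-3+4i: an eigenvector is (-3,-1) - i(-2,-1) = (-3 + 2i, -1 + i).
A real fundamental pair from Re and Im of e^((-3+4i)t)v: X_1 = e^(-3t)(cos(4t)·(-3,-1) + sin(4t)·(-2,-1)), X_2 = e^(-3t)(sin(4t)·(-3,-1) - cos(4t)·(-2,-1)).
General solution: c_1X_1 + c_2X_2.
Applying x_1(0)=4, x_2(0)=-1 gives c_1=-6, c_2=-7.

x_1(t) = 33e^(-3t)sin(4t) + 4e^(-3t)cos(4t), x_2(t) = 13e^(-3t)sin(4t) - e^(-3t)cos(4t)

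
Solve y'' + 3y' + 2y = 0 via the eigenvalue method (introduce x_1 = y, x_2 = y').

y(t) = c_1e^(-t) + c_2e^(-2t)

Let x_1 = y, x_2 = y'. Then x_1' = x_2 and x_2' = -2x_1 - 3x_2.
A = [[0,1],[-2,-3]]; det(A-λI) = λ^2 + 3λ + 2.
Eigenvalues λ = -1, -2 with eigenvectors (1,-1), (1,-2).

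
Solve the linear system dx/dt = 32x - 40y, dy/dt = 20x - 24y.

Coefficient matrix A = [[32, -40], [20, -24]].
Characteristic polynomial det(A - λI) = λ^2 - 8λ + 32 = 0.
Eigenvalues λ = 4 ± 4i (complex conjugate pair).
For λ=4+4i: an eigenvector is (-3,-2) - i(-1,-1) = (-3 + i, -2 + i).
A real fundamental pair from Re and Im of e^((4+4i)t)v: X_1 = e^(4t)(cos(4t)·(-3,-2) + sin(4t)·(-1,-1)), X_2 = e^(4t)(sin(4t)·(-3,-2) - cos(4t)·(-1,-1)).
General solution: C_1X_1 + C_2X_2.

x(t) = -C_1e^(4t)sin(4t) - 3C_1e^(4t)cos(4t) - 3C_2e^(4t)sin(4t) + C_2e^(4t)cos(4t), y(t) = -C_1e^(4t)sin(4t) - 2C_1e^(4t)cos(4t) - 2C_2e^(4t)sin(4t) + C_2e^(4t)cos(4t)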